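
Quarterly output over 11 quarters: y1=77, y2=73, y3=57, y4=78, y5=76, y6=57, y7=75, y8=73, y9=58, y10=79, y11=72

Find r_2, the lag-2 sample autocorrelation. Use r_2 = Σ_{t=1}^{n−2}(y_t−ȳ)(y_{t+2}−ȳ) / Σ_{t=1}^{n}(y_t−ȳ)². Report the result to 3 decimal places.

Mean ȳ = (77 + 73 + 57 + 78 + 76 + 57 + 75 + 73 + 58 + 79 + 72)/11 = 70.4545
Numerator Σ_{t=1}^{9}(y_t−ȳ)(y_{t+2}−ȳ) = -308.1405
Denominator Σ(y_t−ȳ)² = 756.7273
r_2 = -308.1405 / 756.7273 = -0.407

-0.407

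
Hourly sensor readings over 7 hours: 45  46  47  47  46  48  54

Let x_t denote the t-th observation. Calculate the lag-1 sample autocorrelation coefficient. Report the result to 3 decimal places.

Mean x̄ = (45 + 46 + 47 + 47 + 46 + 48 + 54)/7 = 47.5714
Deviations from mean: -2.5714, -1.5714, -0.5714, -0.5714, -1.5714, 0.4286, 6.4286
Σ(x_t−x̄)(x_{t+1}−x̄) = (4.0408) + (0.8980) + (0.3265) + (0.8980) + (-0.6735) + (2.7551) = 8.2449
Denominator Σ(x_t−x̄)² = 53.7143
r_1 = 8.2449 / 53.7143 = 0.153

0.153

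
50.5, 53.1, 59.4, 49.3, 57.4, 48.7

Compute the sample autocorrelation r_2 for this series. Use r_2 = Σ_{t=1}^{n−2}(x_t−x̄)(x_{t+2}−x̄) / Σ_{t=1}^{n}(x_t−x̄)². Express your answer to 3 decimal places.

Mean x̄ = (50.5 + 53.1 + 59.4 + 49.3 + 57.4 + 48.7)/6 = 53.0667
Deviations from mean: -2.5667, 0.0333, 6.3333, -3.7667, 4.3333, -4.3667
Numerator Σ_{t=1}^{4}(x_t−x̄)(x_{t+2}−x̄) = 27.5111
Denominator Σ(x_t−x̄)² = 98.7333
r_2 = 27.5111 / 98.7333 = 0.279

0.279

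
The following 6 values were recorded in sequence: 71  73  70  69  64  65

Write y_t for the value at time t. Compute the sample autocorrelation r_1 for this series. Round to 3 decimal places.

0.520

Mean ȳ = (71 + 73 + 70 + 69 + 64 + 65)/6 = 68.6667
Σ(y_t−ȳ)(y_{t+1}−ȳ) = (10.1111) + (5.7778) + (0.4444) + (-1.5556) + (17.1111) = 31.8889
Denominator Σ(y_t−ȳ)² = 61.3333
r_1 = 31.8889 / 61.3333 = 0.520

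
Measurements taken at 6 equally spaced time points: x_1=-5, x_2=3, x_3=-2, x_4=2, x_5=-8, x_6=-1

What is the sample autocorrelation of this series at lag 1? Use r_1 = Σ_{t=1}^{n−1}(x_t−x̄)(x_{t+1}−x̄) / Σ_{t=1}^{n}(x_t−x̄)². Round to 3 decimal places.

Mean x̄ = (-5 + 3 − 2 + 2 − 8 − 1)/6 = -1.8333
Deviations from mean: -3.1667, 4.8333, -0.1667, 3.8333, -6.1667, 0.8333
Numerator Σ_{t=1}^{5}(x_t−x̄)(x_{t+1}−x̄) = -45.5278
Denominator Σ(x_t−x̄)² = 86.8333
r_1 = -45.5278 / 86.8333 = -0.524

-0.524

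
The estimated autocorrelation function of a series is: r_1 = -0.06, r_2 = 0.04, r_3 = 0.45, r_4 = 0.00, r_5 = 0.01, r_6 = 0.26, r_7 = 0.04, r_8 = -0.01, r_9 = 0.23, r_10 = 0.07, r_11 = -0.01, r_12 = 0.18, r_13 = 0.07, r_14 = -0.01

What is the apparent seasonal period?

3

The largest autocorrelation is r_3 = 0.45, with weaker echoes at lags 6 (0.26), 9 (0.23) and 12 (0.18); the remaining lags stay at or below 0.07.
The dominant spike at lag 3 indicates a seasonal period of 3.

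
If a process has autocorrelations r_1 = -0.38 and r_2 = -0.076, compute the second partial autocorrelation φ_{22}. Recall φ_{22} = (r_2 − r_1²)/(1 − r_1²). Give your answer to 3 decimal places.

φ_{22} = (r_2 − r_1²) / (1 − r_1²)
r_1² = (-0.38)² = 0.1444
Numerator = -0.076 − 0.1444 = -0.2204; denominator = 1 − 0.1444 = 0.8556
φ_{22} = -0.2204 / 0.8556 = -0.258

-0.258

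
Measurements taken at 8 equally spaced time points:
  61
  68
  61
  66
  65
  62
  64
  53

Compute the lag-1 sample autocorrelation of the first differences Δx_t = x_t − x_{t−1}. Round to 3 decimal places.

-0.482

First differences Δx: 7, -7, 5, -1, -3, 2, -11
Mean of differences = -1.1429
Numerator Σ(Δx_t−Δx̄)(Δx_{t+1}−Δx̄) = -119.8776
Denominator Σ(Δx_t−Δx̄)² = 248.8571
r_1(Δx) = -119.8776 / 248.8571 = -0.482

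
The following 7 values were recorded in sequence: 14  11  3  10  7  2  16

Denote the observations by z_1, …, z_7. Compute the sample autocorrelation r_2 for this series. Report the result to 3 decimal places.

Mean z̄ = (14 + 11 + 3 + 10 + 7 + 2 + 16)/7 = 9.0000
Deviations from mean: 5.0000, 2.0000, -6.0000, 1.0000, -2.0000, -7.0000, 7.0000
Σ(z_t−z̄)(z_{t+2}−z̄) = (-30.0000) + (2.0000) + (12.0000) + (-7.0000) + (-14.0000) = -37.0000
Denominator Σ(z_t−z̄)² = 168.0000
r_2 = -37.0000 / 168.0000 = -0.220

-0.220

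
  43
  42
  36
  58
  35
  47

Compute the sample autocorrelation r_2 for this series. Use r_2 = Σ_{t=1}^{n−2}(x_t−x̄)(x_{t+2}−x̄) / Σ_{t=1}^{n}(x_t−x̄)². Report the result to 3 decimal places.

Mean x̄ = (43 + 42 + 36 + 58 + 35 + 47)/6 = 43.5000
Deviations from mean: -0.5000, -1.5000, -7.5000, 14.5000, -8.5000, 3.5000
Σ(x_t−x̄)(x_{t+2}−x̄) = (3.7500) + (-21.7500) + (63.7500) + (50.7500) = 96.5000
Denominator Σ(x_t−x̄)² = 353.5000
r_2 = 96.5000 / 353.5000 = 0.273

0.273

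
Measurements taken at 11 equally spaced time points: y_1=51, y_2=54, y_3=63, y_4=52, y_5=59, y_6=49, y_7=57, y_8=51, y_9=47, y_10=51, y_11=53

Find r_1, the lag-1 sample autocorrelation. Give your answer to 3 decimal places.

Mean ȳ = (51 + 54 + 63 + 52 + 59 + 49 + 57 + 51 + 47 + 51 + 53)/11 = 53.3636
Numerator Σ_{t=1}^{10}(y_t−ȳ)(y_{t+1}−ȳ) = -34.3140
Denominator Σ(y_t−ȳ)² = 216.5455
r_1 = -34.3140 / 216.5455 = -0.158

-0.158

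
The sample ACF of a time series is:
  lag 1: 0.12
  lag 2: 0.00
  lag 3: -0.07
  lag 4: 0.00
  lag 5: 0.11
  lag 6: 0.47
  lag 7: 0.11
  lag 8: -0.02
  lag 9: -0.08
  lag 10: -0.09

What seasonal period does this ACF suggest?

6

The largest autocorrelation is r_6 = 0.47; the remaining lags stay at or below 0.12.
The dominant spike at lag 6 indicates a seasonal period of 6.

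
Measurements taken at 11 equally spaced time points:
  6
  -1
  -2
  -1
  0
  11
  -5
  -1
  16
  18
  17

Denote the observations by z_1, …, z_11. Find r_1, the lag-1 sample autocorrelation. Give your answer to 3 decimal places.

0.417

Mean z̄ = (6 − 1 − 2 − 1 + 0 + 11 − 5 − 1 + 16 + 18 + 17)/11 = 5.2727
Numerator Σ_{t=1}^{10}(z_t−z̄)(z_{t+1}−z̄) = 313.6529
Denominator Σ(z_t−z̄)² = 752.1818
r_1 = 313.6529 / 752.1818 = 0.417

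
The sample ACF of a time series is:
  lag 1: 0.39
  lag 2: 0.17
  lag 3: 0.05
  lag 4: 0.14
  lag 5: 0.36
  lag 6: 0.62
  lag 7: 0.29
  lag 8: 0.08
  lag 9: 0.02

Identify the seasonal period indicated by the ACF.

The largest autocorrelation is r_6 = 0.62; the remaining lags stay at or below 0.39. The elevated value at lag 1 (0.39), dropping to 0.17 at lag 2, reflects decaying short-term dependence rather than seasonality.
The dominant spike at lag 6 indicates a seasonal period of 6.

6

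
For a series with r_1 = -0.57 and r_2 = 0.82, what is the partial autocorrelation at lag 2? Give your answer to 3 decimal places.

φ_{22} = (r_2 − r_1²) / (1 − r_1²)
r_1² = (-0.57)² = 0.3249
Numerator = 0.82 − 0.3249 = 0.4951; denominator = 1 − 0.3249 = 0.6751
φ_{22} = 0.4951 / 0.6751 = 0.733

0.733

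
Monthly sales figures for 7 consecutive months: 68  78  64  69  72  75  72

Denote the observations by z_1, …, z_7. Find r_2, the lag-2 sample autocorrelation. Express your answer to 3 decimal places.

-0.046

Mean z̄ = (68 + 78 + 64 + 69 + 72 + 75 + 72)/7 = 71.1429
Deviations from mean: -3.1429, 6.8571, -7.1429, -2.1429, 0.8571, 3.8571, 0.8571
Σ(z_t−z̄)(z_{t+2}−z̄) = (22.4490) + (-14.6939) + (-6.1224) + (-8.2653) + (0.7347) = -5.8980
Denominator Σ(z_t−z̄)² = 128.8571
r_2 = -5.8980 / 128.8571 = -0.046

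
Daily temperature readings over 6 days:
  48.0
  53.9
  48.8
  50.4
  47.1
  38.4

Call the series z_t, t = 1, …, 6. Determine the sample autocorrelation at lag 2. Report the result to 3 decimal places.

-0.067

Mean z̄ = (48.0 + 53.9 + 48.8 + 50.4 + 47.1 + 38.4)/6 = 47.7667
Deviations from mean: 0.2333, 6.1333, 1.0333, 2.6333, -0.6667, -9.3667
Σ(z_t−z̄)(z_{t+2}−z̄) = (0.2411) + (16.1511) + (-0.6889) + (-24.6656) = -8.9622
Denominator Σ(z_t−z̄)² = 133.8533
r_2 = -8.9622 / 133.8533 = -0.067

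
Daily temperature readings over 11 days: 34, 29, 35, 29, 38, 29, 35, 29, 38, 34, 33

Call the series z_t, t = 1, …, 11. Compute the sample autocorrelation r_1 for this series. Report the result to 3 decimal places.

Mean z̄ = (34 + 29 + 35 + 29 + 38 + 29 + 35 + 29 + 38 + 34 + 33)/11 = 33.0000
Numerator Σ_{t=1}^{10}(z_t−z̄)(z_{t+1}−z̄) = -91.0000
Denominator Σ(z_t−z̄)² = 124.0000
r_1 = -91.0000 / 124.0000 = -0.734

-0.734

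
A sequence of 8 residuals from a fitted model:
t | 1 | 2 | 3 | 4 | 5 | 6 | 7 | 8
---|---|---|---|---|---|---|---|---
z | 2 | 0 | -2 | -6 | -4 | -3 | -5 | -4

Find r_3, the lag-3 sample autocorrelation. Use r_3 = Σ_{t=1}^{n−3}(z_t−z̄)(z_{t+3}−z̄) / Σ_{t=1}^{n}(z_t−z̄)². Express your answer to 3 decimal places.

-0.206

Mean z̄ = (2 + 0 − 2 − 6 − 4 − 3 − 5 − 4)/8 = -2.7500
Deviations from mean: 4.7500, 2.7500, 0.7500, -3.2500, -1.2500, -0.2500, -2.2500, -1.2500
Numerator Σ_{t=1}^{5}(z_t−z̄)(z_{t+3}−z̄) = -10.1875
Denominator Σ(z_t−z̄)² = 49.5000
r_3 = -10.1875 / 49.5000 = -0.206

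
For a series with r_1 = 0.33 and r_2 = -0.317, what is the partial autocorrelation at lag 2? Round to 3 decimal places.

φ_{22} = (r_2 − r_1²) / (1 − r_1²)
r_1² = (0.33)² = 0.1089
Numerator = -0.317 − 0.1089 = -0.4259; denominator = 1 − 0.1089 = 0.8911
φ_{22} = -0.4259 / 0.8911 = -0.478

-0.478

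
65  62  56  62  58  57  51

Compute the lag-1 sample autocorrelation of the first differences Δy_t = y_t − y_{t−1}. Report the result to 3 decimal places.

First differences Δy: -3, -6, 6, -4, -1, -6
Mean of differences = -2.3333
Numerator Σ(Δy_t−Δȳ)(Δy_{t+1}−Δȳ) = -49.1111
Denominator Σ(Δy_t−Δȳ)² = 101.3333
r_1(Δy) = -49.1111 / 101.3333 = -0.485

-0.485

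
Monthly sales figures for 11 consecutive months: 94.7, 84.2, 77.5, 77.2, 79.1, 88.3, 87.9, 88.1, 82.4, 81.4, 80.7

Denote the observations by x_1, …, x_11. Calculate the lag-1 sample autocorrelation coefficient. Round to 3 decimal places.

Mean x̄ = (94.7 + 84.2 + 77.5 + 77.2 + 79.1 + 88.3 + 87.9 + 88.1 + 82.4 + 81.4 + 80.7)/11 = 83.7727
Numerator Σ_{t=1}^{10}(x_t−x̄)(x_{t+1}−x̄) = 93.9283
Denominator Σ(x_t−x̄)² = 297.1818
r_1 = 93.9283 / 297.1818 = 0.316

0.316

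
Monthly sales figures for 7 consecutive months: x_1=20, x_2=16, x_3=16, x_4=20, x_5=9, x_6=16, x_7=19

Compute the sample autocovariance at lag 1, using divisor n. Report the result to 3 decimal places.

Mean x̄ = (20 + 16 + 16 + 20 + 9 + 16 + 19)/7 = 16.5714
Deviations: 3.4286, -0.5714, -0.5714, 3.4286, -7.5714, -0.5714, 2.4286
Σ_{t=1}^{6}(x_t−x̄)(x_{t+1}−x̄) = -26.6122
γ_1 = -26.6122 / 7 = -3.802

-3.802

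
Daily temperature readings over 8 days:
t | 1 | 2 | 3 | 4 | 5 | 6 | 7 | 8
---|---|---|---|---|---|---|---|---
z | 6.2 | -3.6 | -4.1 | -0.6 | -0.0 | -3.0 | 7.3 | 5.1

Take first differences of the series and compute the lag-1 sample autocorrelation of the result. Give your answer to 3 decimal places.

-0.212

First differences Δz: -9.8, -0.5, 3.5, 0.6, -3.0, 10.3, -2.2
Mean of differences = -0.1571
Numerator Σ(Δz_t−Δz̄)(Δz_{t+1}−Δz̄) = -48.4218
Denominator Σ(Δz_t−Δz̄)² = 228.6571
r_1(Δz) = -48.4218 / 228.6571 = -0.212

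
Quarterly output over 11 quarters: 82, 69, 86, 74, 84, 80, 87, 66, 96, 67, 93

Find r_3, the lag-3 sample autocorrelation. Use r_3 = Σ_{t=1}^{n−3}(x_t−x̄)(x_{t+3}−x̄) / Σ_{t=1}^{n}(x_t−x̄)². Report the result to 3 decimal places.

-0.404

Mean x̄ = (82 + 69 + 86 + 74 + 84 + 80 + 87 + 66 + 96 + 67 + 93)/11 = 80.3636
Numerator Σ_{t=1}^{8}(x_t−x̄)(x_{t+3}−x̄) = -424.1240
Denominator Σ(x_t−x̄)² = 1050.5455
r_3 = -424.1240 / 1050.5455 = -0.404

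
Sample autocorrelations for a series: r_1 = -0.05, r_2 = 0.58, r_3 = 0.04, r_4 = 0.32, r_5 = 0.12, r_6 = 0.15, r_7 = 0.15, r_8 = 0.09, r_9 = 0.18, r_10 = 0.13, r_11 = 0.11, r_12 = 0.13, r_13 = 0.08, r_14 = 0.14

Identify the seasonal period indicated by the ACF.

The largest autocorrelation is r_2 = 0.58, with a weaker echo at lag 4 (0.32); the remaining lags stay at or below 0.18.
The dominant spike at lag 2 indicates a seasonal period of 2.

2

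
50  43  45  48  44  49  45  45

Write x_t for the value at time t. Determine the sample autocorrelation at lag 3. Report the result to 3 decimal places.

0.244

Mean x̄ = (50 + 43 + 45 + 48 + 44 + 49 + 45 + 45)/8 = 46.1250
Numerator Σ_{t=1}^{5}(x_t−x̄)(x_{t+3}−x̄) = 10.9531
Denominator Σ(x_t−x̄)² = 44.8750
r_3 = 10.9531 / 44.8750 = 0.244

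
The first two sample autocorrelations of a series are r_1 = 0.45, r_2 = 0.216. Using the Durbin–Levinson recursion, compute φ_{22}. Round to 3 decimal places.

φ_{22} = (r_2 − r_1²) / (1 − r_1²)
r_1² = (0.45)² = 0.2025
Numerator = 0.216 − 0.2025 = 0.0135; denominator = 1 − 0.2025 = 0.7975
φ_{22} = 0.0135 / 0.7975 = 0.017

0.017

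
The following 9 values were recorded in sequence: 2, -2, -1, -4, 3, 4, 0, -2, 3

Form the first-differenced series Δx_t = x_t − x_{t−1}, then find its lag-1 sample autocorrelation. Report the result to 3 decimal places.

-0.224

First differences Δx: -4, 1, -3, 7, 1, -4, -2, 5
Mean of differences = 0.1250
Numerator Σ(Δx_t−Δx̄)(Δx_{t+1}−Δx̄) = -27.0156
Denominator Σ(Δx_t−Δx̄)² = 120.8750
r_1(Δx) = -27.0156 / 120.8750 = -0.224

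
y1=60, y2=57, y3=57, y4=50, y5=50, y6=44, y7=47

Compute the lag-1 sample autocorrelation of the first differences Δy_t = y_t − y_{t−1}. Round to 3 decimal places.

-0.680

First differences Δy: -3, 0, -7, 0, -6, 3
Mean of differences = -2.1667
Numerator Σ(Δy_t−Δȳ)(Δy_{t+1}−Δȳ) = -50.8611
Denominator Σ(Δy_t−Δȳ)² = 74.8333
r_1(Δy) = -50.8611 / 74.8333 = -0.680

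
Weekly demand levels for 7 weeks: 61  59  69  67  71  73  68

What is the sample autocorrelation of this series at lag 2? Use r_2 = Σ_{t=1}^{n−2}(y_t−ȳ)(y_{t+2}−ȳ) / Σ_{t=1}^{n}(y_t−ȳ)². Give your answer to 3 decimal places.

0.005

Mean ȳ = (61 + 59 + 69 + 67 + 71 + 73 + 68)/7 = 66.8571
Deviations from mean: -5.8571, -7.8571, 2.1429, 0.1429, 4.1429, 6.1429, 1.1429
Numerator Σ_{t=1}^{5}(y_t−ȳ)(y_{t+2}−ȳ) = 0.8163
Denominator Σ(y_t−ȳ)² = 156.8571
r_2 = 0.8163 / 156.8571 = 0.005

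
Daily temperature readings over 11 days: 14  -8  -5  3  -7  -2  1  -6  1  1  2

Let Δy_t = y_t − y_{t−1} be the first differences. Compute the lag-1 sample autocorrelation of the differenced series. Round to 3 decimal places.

-0.281

First differences Δy: -22, 3, 8, -10, 5, 3, -7, 7, 0, 1
Mean of differences = -1.2000
Numerator Σ(Δy_t−Δȳ)(Δy_{t+1}−Δȳ) = -217.6400
Denominator Σ(Δy_t−Δȳ)² = 775.6000
r_1(Δy) = -217.6400 / 775.6000 = -0.281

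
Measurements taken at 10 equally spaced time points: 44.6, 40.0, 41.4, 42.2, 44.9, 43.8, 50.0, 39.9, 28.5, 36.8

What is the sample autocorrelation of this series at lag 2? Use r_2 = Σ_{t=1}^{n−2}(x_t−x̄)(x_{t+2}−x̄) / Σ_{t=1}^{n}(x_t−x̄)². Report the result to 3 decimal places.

Mean x̄ = (44.6 + 40.0 + 41.4 + 42.2 + 44.9 + 43.8 + 50.0 + 39.9 + 28.5 + 36.8)/10 = 41.2100
Numerator Σ_{t=1}^{8}(x_t−x̄)(x_{t+2}−x̄) = -74.1902
Denominator Σ(x_t−x̄)² = 294.2690
r_2 = -74.1902 / 294.2690 = -0.252

-0.252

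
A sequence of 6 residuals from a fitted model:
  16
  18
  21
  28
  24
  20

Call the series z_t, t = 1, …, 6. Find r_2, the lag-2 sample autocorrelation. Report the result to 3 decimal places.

Mean z̄ = (16 + 18 + 21 + 28 + 24 + 20)/6 = 21.1667
Deviations from mean: -5.1667, -3.1667, -0.1667, 6.8333, 2.8333, -1.1667
Σ(z_t−z̄)(z_{t+2}−z̄) = (0.8611) + (-21.6389) + (-0.4722) + (-7.9722) = -29.2222
Denominator Σ(z_t−z̄)² = 92.8333
r_2 = -29.2222 / 92.8333 = -0.315

-0.315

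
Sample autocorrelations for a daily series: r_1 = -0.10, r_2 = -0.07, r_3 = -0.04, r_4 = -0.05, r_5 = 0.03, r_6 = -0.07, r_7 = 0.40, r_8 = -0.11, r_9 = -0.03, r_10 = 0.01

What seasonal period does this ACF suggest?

7

The largest autocorrelation is r_7 = 0.40; the remaining lags stay at or below 0.03.
The dominant spike at lag 7 indicates a seasonal period of 7.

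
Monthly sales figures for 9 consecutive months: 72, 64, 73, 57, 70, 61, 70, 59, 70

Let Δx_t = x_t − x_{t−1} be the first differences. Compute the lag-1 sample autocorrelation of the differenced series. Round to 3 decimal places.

-0.866

First differences Δx: -8, 9, -16, 13, -9, 9, -11, 11
Mean of differences = -0.2500
Numerator Σ(Δx_t−Δx̄)(Δx_{t+1}−Δx̄) = -843.3125
Denominator Σ(Δx_t−Δx̄)² = 973.5000
r_1(Δx) = -843.3125 / 973.5000 = -0.866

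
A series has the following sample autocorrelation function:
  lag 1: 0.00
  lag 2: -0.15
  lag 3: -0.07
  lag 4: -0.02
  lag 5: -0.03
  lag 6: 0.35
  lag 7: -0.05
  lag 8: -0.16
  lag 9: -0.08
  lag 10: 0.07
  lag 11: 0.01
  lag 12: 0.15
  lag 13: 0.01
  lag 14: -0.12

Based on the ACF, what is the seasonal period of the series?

6

The largest autocorrelation is r_6 = 0.35, with a weaker echo at lag 12 (0.15); the remaining lags stay at or below 0.07.
The dominant spike at lag 6 indicates a seasonal period of 6.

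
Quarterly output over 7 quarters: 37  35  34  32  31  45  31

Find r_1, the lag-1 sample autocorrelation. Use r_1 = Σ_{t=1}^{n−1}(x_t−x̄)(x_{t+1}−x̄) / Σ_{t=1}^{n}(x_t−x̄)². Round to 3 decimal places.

-0.445

Mean x̄ = (37 + 35 + 34 + 32 + 31 + 45 + 31)/7 = 35.0000
Σ(x_t−x̄)(x_{t+1}−x̄) = (0.0000) + (0.0000) + (3.0000) + (12.0000) + (-40.0000) + (-40.0000) = -65.0000
Denominator Σ(x_t−x̄)² = 146.0000
r_1 = -65.0000 / 146.0000 = -0.445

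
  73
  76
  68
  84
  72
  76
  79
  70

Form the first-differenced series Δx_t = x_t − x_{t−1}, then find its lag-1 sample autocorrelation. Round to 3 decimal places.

First differences Δx: 3, -8, 16, -12, 4, 3, -9
Mean of differences = -0.4286
Numerator Σ(Δx_t−Δx̄)(Δx_{t+1}−Δx̄) = -405.8980
Denominator Σ(Δx_t−Δx̄)² = 577.7143
r_1(Δx) = -405.8980 / 577.7143 = -0.703

-0.703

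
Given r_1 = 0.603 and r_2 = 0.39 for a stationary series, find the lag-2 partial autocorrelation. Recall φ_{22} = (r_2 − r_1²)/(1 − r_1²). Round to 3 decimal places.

0.041

φ_{22} = (r_2 − r_1²) / (1 − r_1²)
r_1² = (0.603)² = 0.363609
Numerator = 0.39 − 0.3636 = 0.0264; denominator = 1 − 0.3636 = 0.6364
φ_{22} = 0.0264 / 0.6364 = 0.041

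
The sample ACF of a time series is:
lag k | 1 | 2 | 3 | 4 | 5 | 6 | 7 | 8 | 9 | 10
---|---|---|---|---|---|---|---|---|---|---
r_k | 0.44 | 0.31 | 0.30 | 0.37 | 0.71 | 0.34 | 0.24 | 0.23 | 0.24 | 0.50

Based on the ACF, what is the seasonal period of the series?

The largest autocorrelation is r_5 = 0.71, with a weaker echo at lag 10 (0.50); the remaining lags stay at or below 0.44. The elevated value at lag 1 (0.44), dropping to 0.31 at lag 2, reflects decaying short-term dependence rather than seasonality.
The dominant spike at lag 5 indicates a seasonal period of 5.

5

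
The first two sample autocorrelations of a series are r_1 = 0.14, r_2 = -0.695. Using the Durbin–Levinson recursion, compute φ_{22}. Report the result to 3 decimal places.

φ_{22} = (r_2 − r_1²) / (1 − r_1²)
r_1² = (0.14)² = 0.0196
Numerator = -0.695 − 0.0196 = -0.7146; denominator = 1 − 0.0196 = 0.9804
φ_{22} = -0.7146 / 0.9804 = -0.729

-0.729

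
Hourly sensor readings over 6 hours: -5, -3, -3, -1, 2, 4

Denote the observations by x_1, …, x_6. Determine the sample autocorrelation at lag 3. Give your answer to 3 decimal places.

-0.276

Mean x̄ = (-5 − 3 − 3 − 1 + 2 + 4)/6 = -1.0000
Σ(x_t−x̄)(x_{t+3}−x̄) = (0.0000) + (-6.0000) + (-10.0000) = -16.0000
Denominator Σ(x_t−x̄)² = 58.0000
r_3 = -16.0000 / 58.0000 = -0.276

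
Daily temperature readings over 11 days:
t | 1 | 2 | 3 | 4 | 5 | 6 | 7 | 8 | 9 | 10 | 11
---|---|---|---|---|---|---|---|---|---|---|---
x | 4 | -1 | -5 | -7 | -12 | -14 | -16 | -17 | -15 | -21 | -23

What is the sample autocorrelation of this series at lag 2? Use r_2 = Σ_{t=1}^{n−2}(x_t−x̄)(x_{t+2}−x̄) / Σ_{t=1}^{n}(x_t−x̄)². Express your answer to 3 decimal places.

Mean x̄ = (4 − 1 − 5 − 7 − 12 − 14 − 16 − 17 − 15 − 21 − 23)/11 = -11.5455
Numerator Σ_{t=1}^{9}(x_t−x̄)(x_{t+2}−x̄) = 257.4959
Denominator Σ(x_t−x̄)² = 704.7273
r_2 = 257.4959 / 704.7273 = 0.365

0.365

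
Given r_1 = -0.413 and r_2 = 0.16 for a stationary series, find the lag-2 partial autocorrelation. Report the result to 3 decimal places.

φ_{22} = (r_2 − r_1²) / (1 − r_1²)
r_1² = (-0.413)² = 0.170569
Numerator = 0.16 − 0.1706 = -0.0106; denominator = 1 − 0.1706 = 0.8294
φ_{22} = -0.0106 / 0.8294 = -0.013

-0.013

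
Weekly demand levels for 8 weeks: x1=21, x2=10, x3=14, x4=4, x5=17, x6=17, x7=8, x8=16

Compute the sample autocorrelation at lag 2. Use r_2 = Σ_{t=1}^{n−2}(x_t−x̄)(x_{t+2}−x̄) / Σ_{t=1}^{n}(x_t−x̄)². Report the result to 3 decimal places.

Mean x̄ = (21 + 10 + 14 + 4 + 17 + 17 + 8 + 16)/8 = 13.3750
Numerator Σ_{t=1}^{6}(x_t−x̄)(x_{t+2}−x̄) = -5.2813
Denominator Σ(x_t−x̄)² = 219.8750
r_2 = -5.2813 / 219.8750 = -0.024

-0.024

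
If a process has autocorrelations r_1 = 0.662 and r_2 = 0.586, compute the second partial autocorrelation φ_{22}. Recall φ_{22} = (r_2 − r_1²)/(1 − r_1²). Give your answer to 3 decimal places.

φ_{22} = (r_2 − r_1²) / (1 − r_1²)
r_1² = (0.662)² = 0.438244
Numerator = 0.586 − 0.4382 = 0.1478; denominator = 1 − 0.4382 = 0.5618
φ_{22} = 0.1478 / 0.5618 = 0.263

0.263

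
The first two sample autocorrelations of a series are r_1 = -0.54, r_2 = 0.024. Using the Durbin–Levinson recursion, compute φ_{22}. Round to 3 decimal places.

φ_{22} = (r_2 − r_1²) / (1 − r_1²)
r_1² = (-0.54)² = 0.2916
Numerator = 0.024 − 0.2916 = -0.2676; denominator = 1 − 0.2916 = 0.7084
φ_{22} = -0.2676 / 0.7084 = -0.378

-0.378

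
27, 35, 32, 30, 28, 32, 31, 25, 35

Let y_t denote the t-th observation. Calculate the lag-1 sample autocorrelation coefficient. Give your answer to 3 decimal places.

-0.414

Mean ȳ = (27 + 35 + 32 + 30 + 28 + 32 + 31 + 25 + 35)/9 = 30.5556
Numerator Σ_{t=1}^{8}(y_t−ȳ)(y_{t+1}−ȳ) = -38.9753
Denominator Σ(y_t−ȳ)² = 94.2222
r_1 = -38.9753 / 94.2222 = -0.414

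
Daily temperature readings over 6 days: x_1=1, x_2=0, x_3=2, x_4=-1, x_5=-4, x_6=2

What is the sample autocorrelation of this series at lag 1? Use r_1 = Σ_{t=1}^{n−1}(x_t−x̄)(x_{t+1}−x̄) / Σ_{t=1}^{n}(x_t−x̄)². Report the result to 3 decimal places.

Mean x̄ = (1 + 0 + 2 − 1 − 4 + 2)/6 = 0.0000
Deviations from mean: 1.0000, 0.0000, 2.0000, -1.0000, -4.0000, 2.0000
Numerator Σ_{t=1}^{5}(x_t−x̄)(x_{t+1}−x̄) = -6.0000
Denominator Σ(x_t−x̄)² = 26.0000
r_1 = -6.0000 / 26.0000 = -0.231

-0.231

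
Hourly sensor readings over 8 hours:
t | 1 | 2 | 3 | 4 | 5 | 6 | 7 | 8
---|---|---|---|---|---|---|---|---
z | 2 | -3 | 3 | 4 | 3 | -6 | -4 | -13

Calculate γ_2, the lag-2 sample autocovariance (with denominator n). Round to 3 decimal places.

Mean z̄ = (2 − 3 + 3 + 4 + 3 − 6 − 4 − 13)/8 = -1.7500
Deviations: 3.7500, -1.2500, 4.7500, 5.7500, 4.7500, -4.2500, -2.2500, -11.2500
Σ_{t=1}^{6}(z_t−z̄)(z_{t+2}−z̄) = 45.8750
γ_2 = 45.8750 / 8 = 5.734

5.734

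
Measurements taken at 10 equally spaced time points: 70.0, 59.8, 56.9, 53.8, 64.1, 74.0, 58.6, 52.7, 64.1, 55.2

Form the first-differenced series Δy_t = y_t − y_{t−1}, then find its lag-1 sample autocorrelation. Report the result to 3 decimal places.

First differences Δy: -10.2, -2.9, -3.1, 10.3, 9.9, -15.4, -5.9, 11.4, -8.9
Mean of differences = -1.6444
Numerator Σ(Δy_t−Δȳ)(Δy_{t+1}−Δȳ) = -117.3431
Denominator Σ(Δy_t−Δȳ)² = 782.9622
r_1(Δy) = -117.3431 / 782.9622 = -0.150

-0.150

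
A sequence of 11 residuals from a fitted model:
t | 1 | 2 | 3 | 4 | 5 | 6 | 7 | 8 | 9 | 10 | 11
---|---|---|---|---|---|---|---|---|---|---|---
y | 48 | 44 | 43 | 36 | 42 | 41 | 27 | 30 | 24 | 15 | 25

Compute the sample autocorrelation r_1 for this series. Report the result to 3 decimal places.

Mean ȳ = (48 + 44 + 43 + 36 + 42 + 41 + 27 + 30 + 24 + 15 + 25)/11 = 34.0909
Numerator Σ_{t=1}^{10}(y_t−ȳ)(y_{t+1}−ȳ) = 700.3554
Denominator Σ(y_t−ȳ)² = 1100.9091
r_1 = 700.3554 / 1100.9091 = 0.636

0.636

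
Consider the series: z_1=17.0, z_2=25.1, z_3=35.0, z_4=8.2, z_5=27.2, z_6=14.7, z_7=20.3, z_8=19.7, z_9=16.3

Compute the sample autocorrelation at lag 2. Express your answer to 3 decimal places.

Mean z̄ = (17.0 + 25.1 + 35.0 + 8.2 + 27.2 + 14.7 + 20.3 + 19.7 + 16.3)/9 = 20.3889
Numerator Σ_{t=1}^{7}(z_t−z̄)(z_{t+2}−z̄) = 65.5975
Denominator Σ(z_t−z̄)² = 491.6889
r_2 = 65.5975 / 491.6889 = 0.133

0.133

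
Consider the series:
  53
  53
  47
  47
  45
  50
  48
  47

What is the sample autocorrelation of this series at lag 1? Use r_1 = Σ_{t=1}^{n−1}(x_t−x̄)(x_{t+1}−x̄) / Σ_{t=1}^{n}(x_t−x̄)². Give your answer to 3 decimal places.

0.259

Mean x̄ = (53 + 53 + 47 + 47 + 45 + 50 + 48 + 47)/8 = 48.7500
Deviations from mean: 4.2500, 4.2500, -1.7500, -1.7500, -3.7500, 1.2500, -0.7500, -1.7500
Numerator Σ_{t=1}^{7}(x_t−x̄)(x_{t+1}−x̄) = 15.9375
Denominator Σ(x_t−x̄)² = 61.5000
r_1 = 15.9375 / 61.5000 = 0.259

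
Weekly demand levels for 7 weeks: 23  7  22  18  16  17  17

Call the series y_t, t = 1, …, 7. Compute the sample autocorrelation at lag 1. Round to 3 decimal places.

-0.647

Mean ȳ = (23 + 7 + 22 + 18 + 16 + 17 + 17)/7 = 17.1429
Deviations from mean: 5.8571, -10.1429, 4.8571, 0.8571, -1.1429, -0.1429, -0.1429
Σ(y_t−ȳ)(y_{t+1}−ȳ) = (-59.4082) + (-49.2653) + (4.1633) + (-0.9796) + (0.1633) + (0.0204) = -105.3061
Denominator Σ(y_t−ȳ)² = 162.8571
r_1 = -105.3061 / 162.8571 = -0.647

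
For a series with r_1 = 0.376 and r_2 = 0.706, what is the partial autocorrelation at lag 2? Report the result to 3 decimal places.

0.658

φ_{22} = (r_2 − r_1²) / (1 − r_1²)
r_1² = (0.376)² = 0.141376
Numerator = 0.706 − 0.1414 = 0.5646; denominator = 1 − 0.1414 = 0.8586
φ_{22} = 0.5646 / 0.8586 = 0.658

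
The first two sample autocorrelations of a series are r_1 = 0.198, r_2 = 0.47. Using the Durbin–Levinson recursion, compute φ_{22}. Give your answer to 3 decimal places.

0.448

φ_{22} = (r_2 − r_1²) / (1 − r_1²)
r_1² = (0.198)² = 0.039204
Numerator = 0.47 − 0.0392 = 0.4308; denominator = 1 − 0.0392 = 0.9608
φ_{22} = 0.4308 / 0.9608 = 0.448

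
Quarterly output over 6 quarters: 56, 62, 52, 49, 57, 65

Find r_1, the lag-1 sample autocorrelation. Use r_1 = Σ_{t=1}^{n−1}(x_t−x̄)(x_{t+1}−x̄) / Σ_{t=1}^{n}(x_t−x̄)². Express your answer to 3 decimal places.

Mean x̄ = (56 + 62 + 52 + 49 + 57 + 65)/6 = 56.8333
Deviations from mean: -0.8333, 5.1667, -4.8333, -7.8333, 0.1667, 8.1667
Numerator Σ_{t=1}^{5}(x_t−x̄)(x_{t+1}−x̄) = 8.6389
Denominator Σ(x_t−x̄)² = 178.8333
r_1 = 8.6389 / 178.8333 = 0.048

0.048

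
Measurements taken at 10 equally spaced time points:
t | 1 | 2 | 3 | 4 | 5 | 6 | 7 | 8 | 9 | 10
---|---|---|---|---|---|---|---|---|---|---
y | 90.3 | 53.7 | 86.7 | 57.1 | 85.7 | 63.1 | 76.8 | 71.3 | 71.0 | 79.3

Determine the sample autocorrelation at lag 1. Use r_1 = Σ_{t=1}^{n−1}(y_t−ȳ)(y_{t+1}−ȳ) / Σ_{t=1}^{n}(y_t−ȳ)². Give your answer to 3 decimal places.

-0.831

Mean ȳ = (90.3 + 53.7 + 86.7 + 57.1 + 85.7 + 63.1 + 76.8 + 71.3 + 71.0 + 79.3)/10 = 73.5000
Numerator Σ_{t=1}^{9}(y_t−ȳ)(y_{t+1}−ȳ) = -1188.0200
Denominator Σ(y_t−ȳ)² = 1430.1000
r_1 = -1188.0200 / 1430.1000 = -0.831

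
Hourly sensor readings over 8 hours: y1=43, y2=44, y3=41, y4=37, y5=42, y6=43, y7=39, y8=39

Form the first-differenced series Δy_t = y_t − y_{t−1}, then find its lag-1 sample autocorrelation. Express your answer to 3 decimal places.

First differences Δy: 1, -3, -4, 5, 1, -4, 0
Mean of differences = -0.5714
Numerator Σ(Δy_t−Δȳ)(Δy_{t+1}−Δȳ) = -13.1837
Denominator Σ(Δy_t−Δȳ)² = 65.7143
r_1(Δy) = -13.1837 / 65.7143 = -0.201

-0.201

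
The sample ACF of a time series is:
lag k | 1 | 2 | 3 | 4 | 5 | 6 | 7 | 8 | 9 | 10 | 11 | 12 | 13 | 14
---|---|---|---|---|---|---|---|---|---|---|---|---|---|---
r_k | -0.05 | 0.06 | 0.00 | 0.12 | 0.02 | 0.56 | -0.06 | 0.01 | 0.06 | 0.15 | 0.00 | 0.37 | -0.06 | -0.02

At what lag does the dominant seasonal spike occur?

The largest autocorrelation is r_6 = 0.56, with a weaker echo at lag 12 (0.37); the remaining lags stay at or below 0.15.
The dominant spike at lag 6 indicates a seasonal period of 6.

6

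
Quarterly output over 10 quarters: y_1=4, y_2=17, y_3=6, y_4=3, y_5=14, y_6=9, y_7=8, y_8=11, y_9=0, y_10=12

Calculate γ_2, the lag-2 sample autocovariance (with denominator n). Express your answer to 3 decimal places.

Mean ȳ = (4 + 17 + 6 + 3 + 14 + 9 + 8 + 11 + 0 + 12)/10 = 8.4000
Σ_{t=1}^{8}(y_t−ȳ)(y_{t+2}−ȳ) = -40.5200
γ_2 = -40.5200 / 10 = -4.052

-4.052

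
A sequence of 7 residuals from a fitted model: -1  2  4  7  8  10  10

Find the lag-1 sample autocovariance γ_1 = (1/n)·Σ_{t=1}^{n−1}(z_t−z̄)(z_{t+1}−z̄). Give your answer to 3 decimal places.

8.601

Mean z̄ = (-1 + 2 + 4 + 7 + 8 + 10 + 10)/7 = 5.7143
Σ_{t=1}^{6}(z_t−z̄)(z_{t+1}−z̄) = 60.2041
γ_1 = 60.2041 / 7 = 8.601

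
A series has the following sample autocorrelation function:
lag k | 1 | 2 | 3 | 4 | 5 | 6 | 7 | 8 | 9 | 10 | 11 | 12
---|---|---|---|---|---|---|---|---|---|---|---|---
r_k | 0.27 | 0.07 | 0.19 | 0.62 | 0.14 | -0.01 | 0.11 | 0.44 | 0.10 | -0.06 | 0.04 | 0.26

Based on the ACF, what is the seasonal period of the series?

4

The largest autocorrelation is r_4 = 0.62, with a weaker echo at lag 8 (0.44); the remaining lags stay at or below 0.27. The elevated value at lag 1 (0.27), dropping to 0.07 at lag 2, reflects decaying short-term dependence rather than seasonality.
The dominant spike at lag 4 indicates a seasonal period of 4.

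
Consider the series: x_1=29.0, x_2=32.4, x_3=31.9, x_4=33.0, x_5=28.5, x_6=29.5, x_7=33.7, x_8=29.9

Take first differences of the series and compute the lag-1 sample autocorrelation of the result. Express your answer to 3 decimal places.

-0.357

First differences Δx: 3.4, -0.5, 1.1, -4.5, 1.0, 4.2, -3.8
Mean of differences = 0.1286
Numerator Σ(Δx_t−Δx̄)(Δx_{t+1}−Δx̄) = -23.6437
Denominator Σ(Δx_t−Δx̄)² = 66.2343
r_1(Δx) = -23.6437 / 66.2343 = -0.357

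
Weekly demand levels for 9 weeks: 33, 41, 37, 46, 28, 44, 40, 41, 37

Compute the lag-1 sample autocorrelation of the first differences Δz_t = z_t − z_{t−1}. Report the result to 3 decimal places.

-0.765

First differences Δz: 8, -4, 9, -18, 16, -4, 1, -4
Mean of differences = 0.5000
Numerator Σ(Δz_t−Δz̄)(Δz_{t+1}−Δz̄) = -590.2500
Denominator Σ(Δz_t−Δz̄)² = 772.0000
r_1(Δz) = -590.2500 / 772.0000 = -0.765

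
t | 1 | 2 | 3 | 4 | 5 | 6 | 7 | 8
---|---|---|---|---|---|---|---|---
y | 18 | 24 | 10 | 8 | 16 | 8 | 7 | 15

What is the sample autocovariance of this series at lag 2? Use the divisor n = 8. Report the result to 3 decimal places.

Mean ȳ = (18 + 24 + 10 + 8 + 16 + 8 + 7 + 15)/8 = 13.2500
Σ_{t=1}^{6}(y_t−ȳ)(y_{t+2}−ȳ) = -79.6250
γ_2 = -79.6250 / 8 = -9.953

-9.953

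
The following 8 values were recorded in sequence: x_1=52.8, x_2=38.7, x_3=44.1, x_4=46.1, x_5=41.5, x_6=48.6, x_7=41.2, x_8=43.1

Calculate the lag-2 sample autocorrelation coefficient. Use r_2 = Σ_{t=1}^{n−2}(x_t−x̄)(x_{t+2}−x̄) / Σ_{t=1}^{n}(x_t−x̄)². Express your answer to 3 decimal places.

-0.005

Mean x̄ = (52.8 + 38.7 + 44.1 + 46.1 + 41.5 + 48.6 + 41.2 + 43.1)/8 = 44.5125
Deviations from mean: 8.2875, -5.8125, -0.4125, 1.5875, -3.0125, 4.0875, -3.3125, -1.4125
Numerator Σ_{t=1}^{6}(x_t−x̄)(x_{t+2}−x̄) = -0.7091
Denominator Σ(x_t−x̄)² = 143.9088
r_2 = -0.7091 / 143.9088 = -0.005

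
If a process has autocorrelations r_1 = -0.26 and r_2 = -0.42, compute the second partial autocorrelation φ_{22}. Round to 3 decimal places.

φ_{22} = (r_2 − r_1²) / (1 − r_1²)
r_1² = (-0.26)² = 0.0676
Numerator = -0.42 − 0.0676 = -0.4876; denominator = 1 − 0.0676 = 0.9324
φ_{22} = -0.4876 / 0.9324 = -0.523

-0.523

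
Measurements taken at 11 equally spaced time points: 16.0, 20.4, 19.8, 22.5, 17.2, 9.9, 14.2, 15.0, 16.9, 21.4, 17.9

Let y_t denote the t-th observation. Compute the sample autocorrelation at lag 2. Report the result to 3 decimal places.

-0.126

Mean ȳ = (16.0 + 20.4 + 19.8 + 22.5 + 17.2 + 9.9 + 14.2 + 15.0 + 16.9 + 21.4 + 17.9)/11 = 17.3818
Numerator Σ_{t=1}^{9}(y_t−ȳ)(y_{t+2}−ȳ) = -16.5152
Denominator Σ(y_t−ȳ)² = 131.5164
r_2 = -16.5152 / 131.5164 = -0.126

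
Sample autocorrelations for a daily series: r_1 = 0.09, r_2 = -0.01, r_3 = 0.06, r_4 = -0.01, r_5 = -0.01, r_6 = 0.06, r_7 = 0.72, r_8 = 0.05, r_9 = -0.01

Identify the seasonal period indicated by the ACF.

7

The largest autocorrelation is r_7 = 0.72; the remaining lags stay at or below 0.09.
The dominant spike at lag 7 indicates a seasonal period of 7.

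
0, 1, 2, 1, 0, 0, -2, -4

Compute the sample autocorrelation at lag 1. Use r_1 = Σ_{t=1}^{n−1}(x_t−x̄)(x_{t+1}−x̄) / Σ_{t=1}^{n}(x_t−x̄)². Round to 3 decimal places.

0.488

Mean x̄ = (0 + 1 + 2 + 1 + 0 + 0 − 2 − 4)/8 = -0.2500
Deviations from mean: 0.2500, 1.2500, 2.2500, 1.2500, 0.2500, 0.2500, -1.7500, -3.7500
Numerator Σ_{t=1}^{7}(x_t−x̄)(x_{t+1}−x̄) = 12.4375
Denominator Σ(x_t−x̄)² = 25.5000
r_1 = 12.4375 / 25.5000 = 0.488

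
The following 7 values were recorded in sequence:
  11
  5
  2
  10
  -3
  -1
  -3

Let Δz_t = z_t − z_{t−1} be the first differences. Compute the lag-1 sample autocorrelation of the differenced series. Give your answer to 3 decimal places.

First differences Δz: -6, -3, 8, -13, 2, -2
Mean of differences = -2.3333
Numerator Σ(Δz_t−Δz̄)(Δz_{t+1}−Δz̄) = -159.4444
Denominator Σ(Δz_t−Δz̄)² = 253.3333
r_1(Δz) = -159.4444 / 253.3333 = -0.629

-0.629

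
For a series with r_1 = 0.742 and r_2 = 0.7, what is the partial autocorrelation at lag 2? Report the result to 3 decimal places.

φ_{22} = (r_2 − r_1²) / (1 − r_1²)
r_1² = (0.742)² = 0.550564
Numerator = 0.7 − 0.5506 = 0.1494; denominator = 1 − 0.5506 = 0.4494
φ_{22} = 0.1494 / 0.4494 = 0.332

0.332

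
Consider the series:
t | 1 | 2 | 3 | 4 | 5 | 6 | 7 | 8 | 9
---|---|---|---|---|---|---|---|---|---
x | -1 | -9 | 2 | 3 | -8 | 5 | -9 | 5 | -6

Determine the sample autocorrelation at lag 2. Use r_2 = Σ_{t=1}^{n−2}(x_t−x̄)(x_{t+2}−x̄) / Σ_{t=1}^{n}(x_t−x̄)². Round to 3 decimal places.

0.341

Mean x̄ = (-1 − 9 + 2 + 3 − 8 + 5 − 9 + 5 − 6)/9 = -2.0000
Σ(x_t−x̄)(x_{t+2}−x̄) = (4.0000) + (-35.0000) + (-24.0000) + (35.0000) + (42.0000) + (49.0000) + (28.0000) = 99.0000
Denominator Σ(x_t−x̄)² = 290.0000
r_2 = 99.0000 / 290.0000 = 0.341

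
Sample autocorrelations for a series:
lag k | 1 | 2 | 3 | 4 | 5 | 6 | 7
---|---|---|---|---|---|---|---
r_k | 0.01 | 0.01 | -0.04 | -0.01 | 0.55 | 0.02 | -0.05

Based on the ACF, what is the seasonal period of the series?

5

The largest autocorrelation is r_5 = 0.55; the remaining lags stay at or below 0.02.
The dominant spike at lag 5 indicates a seasonal period of 5.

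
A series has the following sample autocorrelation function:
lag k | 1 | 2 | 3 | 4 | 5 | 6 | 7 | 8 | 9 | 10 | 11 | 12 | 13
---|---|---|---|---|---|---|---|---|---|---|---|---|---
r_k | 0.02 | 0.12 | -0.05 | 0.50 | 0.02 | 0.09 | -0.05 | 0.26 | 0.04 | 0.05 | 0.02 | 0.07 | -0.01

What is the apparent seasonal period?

The largest autocorrelation is r_4 = 0.50, with a weaker echo at lag 8 (0.26); the remaining lags stay at or below 0.12.
The dominant spike at lag 4 indicates a seasonal period of 4.

4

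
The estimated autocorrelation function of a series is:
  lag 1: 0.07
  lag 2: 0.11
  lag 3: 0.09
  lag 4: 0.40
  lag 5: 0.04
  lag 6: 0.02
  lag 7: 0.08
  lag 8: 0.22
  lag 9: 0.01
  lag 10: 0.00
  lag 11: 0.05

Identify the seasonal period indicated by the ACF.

4

The largest autocorrelation is r_4 = 0.40, with a weaker echo at lag 8 (0.22); the remaining lags stay at or below 0.11.
The dominant spike at lag 4 indicates a seasonal period of 4.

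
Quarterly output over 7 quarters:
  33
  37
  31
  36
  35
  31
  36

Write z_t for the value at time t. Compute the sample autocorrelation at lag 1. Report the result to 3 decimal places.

Mean z̄ = (33 + 37 + 31 + 36 + 35 + 31 + 36)/7 = 34.1429
Deviations from mean: -1.1429, 2.8571, -3.1429, 1.8571, 0.8571, -3.1429, 1.8571
Σ(z_t−z̄)(z_{t+1}−z̄) = (-3.2653) + (-8.9796) + (-5.8367) + (1.5918) + (-2.6939) + (-5.8367) = -25.0204
Denominator Σ(z_t−z̄)² = 36.8571
r_1 = -25.0204 / 36.8571 = -0.679

-0.679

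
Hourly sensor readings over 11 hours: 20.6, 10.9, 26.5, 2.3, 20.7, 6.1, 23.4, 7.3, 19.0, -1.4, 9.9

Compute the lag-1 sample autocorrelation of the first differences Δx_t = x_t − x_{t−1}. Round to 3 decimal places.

First differences Δx: -9.7, 15.6, -24.2, 18.4, -14.6, 17.3, -16.1, 11.7, -20.4, 11.3
Mean of differences = -1.0700
Numerator Σ(Δx_t−Δx̄)(Δx_{t+1}−Δx̄) = -2445.7459
Denominator Σ(Δx_t−Δx̄)² = 2702.6010
r_1(Δx) = -2445.7459 / 2702.6010 = -0.905

-0.905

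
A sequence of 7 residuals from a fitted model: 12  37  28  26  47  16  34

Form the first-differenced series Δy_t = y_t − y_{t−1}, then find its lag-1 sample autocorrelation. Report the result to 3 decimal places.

-0.592

First differences Δy: 25, -9, -2, 21, -31, 18
Mean of differences = 3.6667
Numerator Σ(Δy_t−Δȳ)(Δy_{t+1}−Δȳ) = -1394.4444
Denominator Σ(Δy_t−Δȳ)² = 2355.3333
r_1(Δy) = -1394.4444 / 2355.3333 = -0.592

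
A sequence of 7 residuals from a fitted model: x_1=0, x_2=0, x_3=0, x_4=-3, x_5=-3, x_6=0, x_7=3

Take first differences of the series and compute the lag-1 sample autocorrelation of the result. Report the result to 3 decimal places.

0.343

First differences Δx: 0, 0, -3, 0, 3, 3
Mean of differences = 0.5000
Numerator Σ(Δx_t−Δx̄)(Δx_{t+1}−Δx̄) = 8.7500
Denominator Σ(Δx_t−Δx̄)² = 25.5000
r_1(Δx) = 8.7500 / 25.5000 = 0.343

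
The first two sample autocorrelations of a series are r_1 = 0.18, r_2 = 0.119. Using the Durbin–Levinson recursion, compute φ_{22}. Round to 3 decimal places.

0.089

φ_{22} = (r_2 − r_1²) / (1 − r_1²)
r_1² = (0.18)² = 0.0324
Numerator = 0.119 − 0.0324 = 0.0866; denominator = 1 − 0.0324 = 0.9676
φ_{22} = 0.0866 / 0.9676 = 0.089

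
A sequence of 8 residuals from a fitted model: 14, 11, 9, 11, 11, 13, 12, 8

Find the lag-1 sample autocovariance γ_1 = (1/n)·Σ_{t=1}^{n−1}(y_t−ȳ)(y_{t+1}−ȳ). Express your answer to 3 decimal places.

-0.143

Mean ȳ = (14 + 11 + 9 + 11 + 11 + 13 + 12 + 8)/8 = 11.1250
Σ_{t=1}^{7}(y_t−ȳ)(y_{t+1}−ȳ) = -1.1406
γ_1 = -1.1406 / 8 = -0.143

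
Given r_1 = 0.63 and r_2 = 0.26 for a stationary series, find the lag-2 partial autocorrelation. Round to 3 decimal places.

φ_{22} = (r_2 − r_1²) / (1 − r_1²)
r_1² = (0.63)² = 0.3969
Numerator = 0.26 − 0.3969 = -0.1369; denominator = 1 − 0.3969 = 0.6031
φ_{22} = -0.1369 / 0.6031 = -0.227

-0.227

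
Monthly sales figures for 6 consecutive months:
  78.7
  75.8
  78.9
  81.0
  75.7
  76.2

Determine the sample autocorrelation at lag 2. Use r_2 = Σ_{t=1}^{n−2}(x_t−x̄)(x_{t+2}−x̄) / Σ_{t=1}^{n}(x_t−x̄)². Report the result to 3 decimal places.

-0.539

Mean x̄ = (78.7 + 75.8 + 78.9 + 81.0 + 75.7 + 76.2)/6 = 77.7167
Numerator Σ_{t=1}^{4}(x_t−x̄)(x_{t+2}−x̄) = -12.4956
Denominator Σ(x_t−x̄)² = 23.1883
r_2 = -12.4956 / 23.1883 = -0.539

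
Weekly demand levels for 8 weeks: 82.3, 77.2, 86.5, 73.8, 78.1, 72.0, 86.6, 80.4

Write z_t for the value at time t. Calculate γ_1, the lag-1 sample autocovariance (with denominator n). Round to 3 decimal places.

Mean z̄ = (82.3 + 77.2 + 86.5 + 73.8 + 78.1 + 72.0 + 86.6 + 80.4)/8 = 79.6125
Deviations: 2.6875, -2.4125, 6.8875, -5.8125, -1.5125, -7.6125, 6.9875, 0.7875
Σ_{t=1}^{7}(z_t−z̄)(z_{t+1}−z̄) = -90.5177
γ_1 = -90.5177 / 8 = -11.315

-11.315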